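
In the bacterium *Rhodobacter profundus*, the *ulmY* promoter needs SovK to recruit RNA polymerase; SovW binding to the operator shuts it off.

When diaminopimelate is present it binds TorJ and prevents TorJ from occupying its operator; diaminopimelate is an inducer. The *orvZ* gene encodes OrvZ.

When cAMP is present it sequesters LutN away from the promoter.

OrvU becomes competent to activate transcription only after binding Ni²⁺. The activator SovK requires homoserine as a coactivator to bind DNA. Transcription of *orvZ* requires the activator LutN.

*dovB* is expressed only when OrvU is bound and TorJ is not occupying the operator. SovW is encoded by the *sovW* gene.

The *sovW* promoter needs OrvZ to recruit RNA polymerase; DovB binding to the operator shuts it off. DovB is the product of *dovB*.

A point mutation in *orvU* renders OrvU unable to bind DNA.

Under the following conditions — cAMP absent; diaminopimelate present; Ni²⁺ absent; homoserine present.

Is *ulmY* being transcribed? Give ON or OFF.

OFF

cAMP is absent, so LutN is active.
No repressor is bound and LutN is active, so *orvZ* is transcribed.
So OrvZ is produced and active.
OrvU is non-functional in this strain, so it has no effect.
Diaminopimelate is present, so TorJ is inactive.
Required activator OrvU is absent, so *dovB* is not transcribed.
So DovB is not produced.
No repressor is bound and OrvZ is active, so *sovW* is transcribed.
So SovW is produced and active.
Homoserine is present, so SovK is active.
With repressor SovW bound, *ulmY* is not transcribed.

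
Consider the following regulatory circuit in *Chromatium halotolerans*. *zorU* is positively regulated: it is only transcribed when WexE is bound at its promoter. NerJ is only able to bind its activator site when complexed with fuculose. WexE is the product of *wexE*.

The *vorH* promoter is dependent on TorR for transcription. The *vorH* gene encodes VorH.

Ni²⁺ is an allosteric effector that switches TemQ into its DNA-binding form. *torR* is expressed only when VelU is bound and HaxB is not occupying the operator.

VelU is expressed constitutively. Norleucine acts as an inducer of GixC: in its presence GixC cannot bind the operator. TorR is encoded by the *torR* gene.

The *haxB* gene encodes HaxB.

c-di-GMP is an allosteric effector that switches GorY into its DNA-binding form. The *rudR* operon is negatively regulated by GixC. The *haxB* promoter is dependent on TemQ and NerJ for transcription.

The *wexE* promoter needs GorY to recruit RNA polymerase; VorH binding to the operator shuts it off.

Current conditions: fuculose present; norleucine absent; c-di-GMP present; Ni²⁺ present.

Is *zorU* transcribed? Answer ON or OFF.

Ni²⁺ is present, so TemQ is active.
Fuculose is present, so NerJ is active.
No repressor is bound and TemQ and NerJ are active, so *haxB* is transcribed.
So HaxB is produced and active.
VelU is produced constitutively and is active.
With repressor HaxB bound, *torR* is not transcribed.
So TorR is not produced.
Required activator TorR is absent, so *vorH* is not transcribed.
So VorH is not produced.
c-di-GMP is present, so GorY is active.
No repressor is bound and GorY is active, so *wexE* is transcribed.
So WexE is produced and active.
No repressor is bound and WexE is active, so *zorU* is transcribed.

ON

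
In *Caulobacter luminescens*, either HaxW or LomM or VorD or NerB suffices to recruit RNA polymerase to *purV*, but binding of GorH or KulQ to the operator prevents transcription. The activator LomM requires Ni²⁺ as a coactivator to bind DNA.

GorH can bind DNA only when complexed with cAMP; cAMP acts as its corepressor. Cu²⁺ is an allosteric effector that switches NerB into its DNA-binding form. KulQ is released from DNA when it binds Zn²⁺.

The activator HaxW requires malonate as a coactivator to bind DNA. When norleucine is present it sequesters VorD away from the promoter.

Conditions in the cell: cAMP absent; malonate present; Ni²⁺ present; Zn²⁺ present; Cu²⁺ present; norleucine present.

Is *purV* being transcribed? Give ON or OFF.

ON

Malonate is present, so HaxW is active.
Ni²⁺ is present, so LomM is active.
Norleucine is present, so VorD is inactive.
cAMP is absent, so GorH is inactive.
Zn²⁺ is present, so KulQ is inactive.
Cu²⁺ is present, so NerB is active.
Activator HaxW is present, so *purV* is transcribed.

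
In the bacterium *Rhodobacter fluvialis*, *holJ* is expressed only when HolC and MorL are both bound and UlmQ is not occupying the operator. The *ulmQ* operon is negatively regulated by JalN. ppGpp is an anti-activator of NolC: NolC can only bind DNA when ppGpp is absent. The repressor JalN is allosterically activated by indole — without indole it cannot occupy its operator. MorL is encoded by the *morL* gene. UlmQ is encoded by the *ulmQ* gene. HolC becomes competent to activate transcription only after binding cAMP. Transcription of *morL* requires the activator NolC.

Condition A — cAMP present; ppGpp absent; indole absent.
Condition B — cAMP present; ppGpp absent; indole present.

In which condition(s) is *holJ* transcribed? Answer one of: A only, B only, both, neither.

B only

Condition A:
cAMP is present, so HolC is active.
ppGpp is absent, so NolC is active.
No repressor is bound and NolC is active, so *morL* is transcribed.
So MorL is produced and active.
Indole is absent, so JalN is inactive.
With no repressor bound, *ulmQ* is transcribed.
So UlmQ is produced and active.
With repressor UlmQ bound, *holJ* is not transcribed.
→ *holJ* is OFF in A.
Condition B:
cAMP is present, so HolC is active.
ppGpp is absent, so NolC is active.
No repressor is bound and NolC is active, so *morL* is transcribed.
So MorL is produced and active.
Indole is present, so JalN is active.
With repressor JalN bound, *ulmQ* is not transcribed.
So UlmQ is not produced.
No repressor is bound and HolC and MorL are active, so *holJ* is transcribed.
→ *holJ* is ON in B.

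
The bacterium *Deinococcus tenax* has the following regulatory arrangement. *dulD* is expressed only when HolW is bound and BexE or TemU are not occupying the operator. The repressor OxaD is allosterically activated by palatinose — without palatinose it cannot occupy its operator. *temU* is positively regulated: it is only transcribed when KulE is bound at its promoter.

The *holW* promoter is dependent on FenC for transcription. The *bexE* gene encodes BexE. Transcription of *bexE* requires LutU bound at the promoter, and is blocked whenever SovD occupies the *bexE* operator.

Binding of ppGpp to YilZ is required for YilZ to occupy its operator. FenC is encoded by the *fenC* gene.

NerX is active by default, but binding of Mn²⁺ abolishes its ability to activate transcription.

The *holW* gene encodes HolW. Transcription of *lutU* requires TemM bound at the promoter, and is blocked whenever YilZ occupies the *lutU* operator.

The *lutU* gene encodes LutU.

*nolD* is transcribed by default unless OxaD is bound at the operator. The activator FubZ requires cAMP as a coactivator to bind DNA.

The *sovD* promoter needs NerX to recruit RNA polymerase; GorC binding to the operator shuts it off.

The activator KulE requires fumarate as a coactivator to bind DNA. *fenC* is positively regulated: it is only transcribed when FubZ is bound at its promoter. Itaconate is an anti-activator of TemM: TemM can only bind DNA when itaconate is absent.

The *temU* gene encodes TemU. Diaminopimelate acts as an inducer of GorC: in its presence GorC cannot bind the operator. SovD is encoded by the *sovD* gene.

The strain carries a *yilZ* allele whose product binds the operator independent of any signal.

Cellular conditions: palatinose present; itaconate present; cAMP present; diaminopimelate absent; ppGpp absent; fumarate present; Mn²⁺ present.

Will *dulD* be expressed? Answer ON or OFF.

cAMP is present, so FubZ is active.
No repressor is bound and FubZ is active, so *fenC* is transcribed.
So FenC is produced and active.
No repressor is bound and FenC is active, so *holW* is transcribed.
So HolW is produced and active.
Itaconate is present, so TemM is inactive.
YilZ is constitutively active in this strain.
With repressor YilZ bound, *lutU* is not transcribed.
So LutU is not produced.
Diaminopimelate is absent, so GorC is active.
Mn²⁺ is present, so NerX is inactive.
With repressor GorC bound, *sovD* is not transcribed.
So SovD is not produced.
Required activator LutU is absent, so *bexE* is not transcribed.
So BexE is not produced.
Fumarate is present, so KulE is active.
No repressor is bound and KulE is active, so *temU* is transcribed.
So TemU is produced and active.
With repressor TemU bound, *dulD* is not transcribed.

OFF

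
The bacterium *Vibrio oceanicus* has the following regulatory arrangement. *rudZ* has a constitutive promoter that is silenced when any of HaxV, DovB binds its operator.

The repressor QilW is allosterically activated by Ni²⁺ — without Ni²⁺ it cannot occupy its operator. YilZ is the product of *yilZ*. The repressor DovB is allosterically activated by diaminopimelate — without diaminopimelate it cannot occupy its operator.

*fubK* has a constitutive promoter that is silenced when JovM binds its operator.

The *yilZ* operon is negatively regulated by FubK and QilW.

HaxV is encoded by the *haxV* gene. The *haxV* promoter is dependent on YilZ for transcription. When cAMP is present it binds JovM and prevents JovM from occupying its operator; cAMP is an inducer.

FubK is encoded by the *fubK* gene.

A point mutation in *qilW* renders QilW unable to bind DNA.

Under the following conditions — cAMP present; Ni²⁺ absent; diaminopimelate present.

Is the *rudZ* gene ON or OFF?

OFF

cAMP is present, so JovM is inactive.
With no repressor bound, *fubK* is transcribed.
So FubK is produced and active.
QilW is non-functional in this strain, so it has no effect.
With repressor FubK bound, *yilZ* is not transcribed.
So YilZ is not produced.
Required activator YilZ is absent, so *haxV* is not transcribed.
So HaxV is not produced.
Diaminopimelate is present, so DovB is active.
With repressor DovB bound, *rudZ* is not transcribed.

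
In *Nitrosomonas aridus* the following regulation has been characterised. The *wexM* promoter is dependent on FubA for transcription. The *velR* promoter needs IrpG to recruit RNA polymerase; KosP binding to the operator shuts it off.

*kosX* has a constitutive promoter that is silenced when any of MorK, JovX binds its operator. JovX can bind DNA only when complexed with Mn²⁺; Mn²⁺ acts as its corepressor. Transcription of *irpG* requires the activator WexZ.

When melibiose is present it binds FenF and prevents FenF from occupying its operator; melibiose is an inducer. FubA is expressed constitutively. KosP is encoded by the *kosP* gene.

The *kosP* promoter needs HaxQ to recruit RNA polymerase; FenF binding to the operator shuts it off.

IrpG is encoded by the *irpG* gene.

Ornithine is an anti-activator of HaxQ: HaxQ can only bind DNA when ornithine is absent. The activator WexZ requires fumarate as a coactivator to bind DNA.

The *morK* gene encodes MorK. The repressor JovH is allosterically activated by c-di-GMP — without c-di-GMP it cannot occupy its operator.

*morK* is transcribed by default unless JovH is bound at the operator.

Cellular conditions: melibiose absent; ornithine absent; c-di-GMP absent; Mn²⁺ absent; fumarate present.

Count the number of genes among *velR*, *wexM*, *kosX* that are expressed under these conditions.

2

Fumarate is present, so WexZ is active.
No repressor is bound and WexZ is active, so *irpG* is transcribed.
So IrpG is produced and active.
Melibiose is absent, so FenF is active.
Ornithine is absent, so HaxQ is active.
With repressor FenF bound, *kosP* is not transcribed.
So KosP is not produced.
No repressor is bound and IrpG is active, so *velR* is transcribed.
→ *velR* is ON.
FubA is produced constitutively and is active.
No repressor is bound and FubA is active, so *wexM* is transcribed.
→ *wexM* is ON.
c-di-GMP is absent, so JovH is inactive.
With no repressor bound, *morK* is transcribed.
So MorK is produced and active.
Mn²⁺ is absent, so JovX is inactive.
With repressor MorK bound, *kosX* is not transcribed.
→ *kosX* is OFF.
2 of the 3 genes are transcribed.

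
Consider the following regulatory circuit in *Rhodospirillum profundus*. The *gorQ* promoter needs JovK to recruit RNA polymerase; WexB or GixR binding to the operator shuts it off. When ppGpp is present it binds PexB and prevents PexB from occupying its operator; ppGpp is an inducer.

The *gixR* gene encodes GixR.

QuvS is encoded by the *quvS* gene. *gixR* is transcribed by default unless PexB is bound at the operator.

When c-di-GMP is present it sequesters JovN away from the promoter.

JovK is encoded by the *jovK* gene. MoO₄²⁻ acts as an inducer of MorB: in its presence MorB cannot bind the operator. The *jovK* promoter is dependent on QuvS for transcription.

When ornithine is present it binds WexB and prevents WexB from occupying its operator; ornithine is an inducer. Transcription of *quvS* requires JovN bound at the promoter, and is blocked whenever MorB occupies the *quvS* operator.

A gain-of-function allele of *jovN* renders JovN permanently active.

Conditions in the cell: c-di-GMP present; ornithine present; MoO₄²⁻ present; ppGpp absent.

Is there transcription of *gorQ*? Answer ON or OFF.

Ornithine is present, so WexB is inactive.
ppGpp is absent, so PexB is active.
With repressor PexB bound, *gixR* is not transcribed.
So GixR is not produced.
MoO₄²⁻ is present, so MorB is inactive.
JovN is constitutively active in this strain.
No repressor is bound and JovN is active, so *quvS* is transcribed.
So QuvS is produced and active.
No repressor is bound and QuvS is active, so *jovK* is transcribed.
So JovK is produced and active.
No repressor is bound and JovK is active, so *gorQ* is transcribed.

ON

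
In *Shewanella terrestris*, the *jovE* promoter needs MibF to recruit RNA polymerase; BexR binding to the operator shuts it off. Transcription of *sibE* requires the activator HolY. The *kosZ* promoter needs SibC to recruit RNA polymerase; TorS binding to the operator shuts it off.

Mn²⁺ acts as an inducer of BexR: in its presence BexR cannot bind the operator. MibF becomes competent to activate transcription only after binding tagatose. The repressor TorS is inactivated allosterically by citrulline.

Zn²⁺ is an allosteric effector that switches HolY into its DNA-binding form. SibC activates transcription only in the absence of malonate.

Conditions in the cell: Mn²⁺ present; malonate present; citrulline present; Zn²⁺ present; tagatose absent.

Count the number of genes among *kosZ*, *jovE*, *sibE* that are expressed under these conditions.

Malonate is present, so SibC is inactive.
Citrulline is present, so TorS is inactive.
Required activator SibC is absent, so *kosZ* is not transcribed.
→ *kosZ* is OFF.
Tagatose is absent, so MibF is inactive.
Mn²⁺ is present, so BexR is inactive.
Required activator MibF is absent, so *jovE* is not transcribed.
→ *jovE* is OFF.
Zn²⁺ is present, so HolY is active.
No repressor is bound and HolY is active, so *sibE* is transcribed.
→ *sibE* is ON.
1 of the 3 genes is transcribed.

1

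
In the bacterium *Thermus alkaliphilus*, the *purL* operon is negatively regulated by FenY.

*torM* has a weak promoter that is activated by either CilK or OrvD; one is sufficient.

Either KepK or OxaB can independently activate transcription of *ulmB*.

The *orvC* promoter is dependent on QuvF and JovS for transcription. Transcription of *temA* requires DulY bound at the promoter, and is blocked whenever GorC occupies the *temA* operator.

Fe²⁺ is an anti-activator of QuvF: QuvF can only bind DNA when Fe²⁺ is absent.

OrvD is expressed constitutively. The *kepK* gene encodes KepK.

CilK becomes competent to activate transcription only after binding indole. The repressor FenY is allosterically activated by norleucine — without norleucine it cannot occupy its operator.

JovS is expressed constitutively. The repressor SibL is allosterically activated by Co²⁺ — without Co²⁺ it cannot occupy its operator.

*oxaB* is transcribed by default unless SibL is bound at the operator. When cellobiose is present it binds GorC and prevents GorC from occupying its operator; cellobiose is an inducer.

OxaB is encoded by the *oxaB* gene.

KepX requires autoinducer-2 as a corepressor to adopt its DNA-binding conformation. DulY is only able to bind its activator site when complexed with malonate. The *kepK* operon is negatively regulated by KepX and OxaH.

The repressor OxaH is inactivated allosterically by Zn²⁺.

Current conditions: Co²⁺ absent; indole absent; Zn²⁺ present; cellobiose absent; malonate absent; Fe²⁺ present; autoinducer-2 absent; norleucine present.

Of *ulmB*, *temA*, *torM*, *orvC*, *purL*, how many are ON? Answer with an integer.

2

Autoinducer-2 is absent, so KepX is inactive.
Zn²⁺ is present, so OxaH is inactive.
With no repressor bound, *kepK* is transcribed.
So KepK is produced and active.
Co²⁺ is absent, so SibL is inactive.
With no repressor bound, *oxaB* is transcribed.
So OxaB is produced and active.
Activator KepK is present, so *ulmB* is transcribed.
→ *ulmB* is ON.
Cellobiose is absent, so GorC is active.
Malonate is absent, so DulY is inactive.
With repressor GorC bound, *temA* is not transcribed.
→ *temA* is OFF.
Indole is absent, so CilK is inactive.
OrvD is produced constitutively and is active.
Activator OrvD is present, so *torM* is transcribed.
→ *torM* is ON.
Fe²⁺ is present, so QuvF is inactive.
JovS is produced constitutively and is active.
Required activator QuvF is absent, so *orvC* is not transcribed.
→ *orvC* is OFF.
Norleucine is present, so FenY is active.
With repressor FenY bound, *purL* is not transcribed.
→ *purL* is OFF.
2 of the 5 genes are transcribed.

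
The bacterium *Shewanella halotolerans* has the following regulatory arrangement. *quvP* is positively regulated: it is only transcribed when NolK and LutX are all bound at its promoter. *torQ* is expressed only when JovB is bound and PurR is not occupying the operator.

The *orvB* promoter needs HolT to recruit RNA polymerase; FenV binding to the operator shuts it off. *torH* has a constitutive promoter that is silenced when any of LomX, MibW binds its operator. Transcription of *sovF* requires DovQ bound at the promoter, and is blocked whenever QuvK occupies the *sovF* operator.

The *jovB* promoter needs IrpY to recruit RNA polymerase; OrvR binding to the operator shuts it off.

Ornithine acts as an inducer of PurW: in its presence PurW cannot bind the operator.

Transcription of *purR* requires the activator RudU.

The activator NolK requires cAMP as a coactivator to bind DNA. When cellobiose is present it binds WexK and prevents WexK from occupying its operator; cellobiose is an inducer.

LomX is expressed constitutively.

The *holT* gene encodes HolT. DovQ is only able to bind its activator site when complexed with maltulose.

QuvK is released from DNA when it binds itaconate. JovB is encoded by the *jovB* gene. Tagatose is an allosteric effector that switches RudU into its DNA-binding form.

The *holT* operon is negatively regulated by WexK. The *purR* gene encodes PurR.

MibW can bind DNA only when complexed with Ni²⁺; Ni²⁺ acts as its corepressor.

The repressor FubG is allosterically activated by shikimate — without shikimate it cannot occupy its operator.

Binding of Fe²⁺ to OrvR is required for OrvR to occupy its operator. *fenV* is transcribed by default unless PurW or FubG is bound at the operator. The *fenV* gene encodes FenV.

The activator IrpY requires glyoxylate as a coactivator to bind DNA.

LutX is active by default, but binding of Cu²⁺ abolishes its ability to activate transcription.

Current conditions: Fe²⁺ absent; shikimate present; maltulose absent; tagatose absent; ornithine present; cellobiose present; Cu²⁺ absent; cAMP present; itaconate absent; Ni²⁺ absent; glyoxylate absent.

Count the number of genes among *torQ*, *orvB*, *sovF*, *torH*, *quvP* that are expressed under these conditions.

Tagatose is absent, so RudU is inactive.
Required activator RudU is absent, so *purR* is not transcribed.
So PurR is not produced.
Fe²⁺ is absent, so OrvR is inactive.
Glyoxylate is absent, so IrpY is inactive.
Required activator IrpY is absent, so *jovB* is not transcribed.
So JovB is not produced.
Required activator JovB is absent, so *torQ* is not transcribed.
→ *torQ* is OFF.
Ornithine is present, so PurW is inactive.
Shikimate is present, so FubG is active.
With repressor FubG bound, *fenV* is not transcribed.
So FenV is not produced.
Cellobiose is present, so WexK is inactive.
With no repressor bound, *holT* is transcribed.
So HolT is produced and active.
No repressor is bound and HolT is active, so *orvB* is transcribed.
→ *orvB* is ON.
Maltulose is absent, so DovQ is inactive.
Itaconate is absent, so QuvK is active.
With repressor QuvK bound, *sovF* is not transcribed.
→ *sovF* is OFF.
LomX is produced constitutively and is active.
Ni²⁺ is absent, so MibW is inactive.
With repressor LomX bound, *torH* is not transcribed.
→ *torH* is OFF.
cAMP is present, so NolK is active.
Cu²⁺ is absent, so LutX is active.
No repressor is bound and NolK and LutX are active, so *quvP* is transcribed.
→ *quvP* is ON.
2 of the 5 genes are transcribed.

2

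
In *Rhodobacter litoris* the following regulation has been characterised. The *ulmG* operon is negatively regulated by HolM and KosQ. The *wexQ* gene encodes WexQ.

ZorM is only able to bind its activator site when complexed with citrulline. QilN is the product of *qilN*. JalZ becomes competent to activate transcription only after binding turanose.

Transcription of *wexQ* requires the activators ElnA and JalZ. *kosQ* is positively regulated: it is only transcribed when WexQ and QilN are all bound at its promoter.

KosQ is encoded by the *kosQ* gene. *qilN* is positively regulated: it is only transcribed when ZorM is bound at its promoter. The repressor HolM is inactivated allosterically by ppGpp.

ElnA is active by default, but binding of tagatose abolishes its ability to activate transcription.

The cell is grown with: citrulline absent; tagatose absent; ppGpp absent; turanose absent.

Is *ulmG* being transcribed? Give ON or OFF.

ppGpp is absent, so HolM is active.
Tagatose is absent, so ElnA is active.
Turanose is absent, so JalZ is inactive.
Required activator JalZ is absent, so *wexQ* is not transcribed.
So WexQ is not produced.
Citrulline is absent, so ZorM is inactive.
Required activator ZorM is absent, so *qilN* is not transcribed.
So QilN is not produced.
Required activator WexQ is absent, so *kosQ* is not transcribed.
So KosQ is not produced.
With repressor HolM bound, *ulmG* is not transcribed.

OFF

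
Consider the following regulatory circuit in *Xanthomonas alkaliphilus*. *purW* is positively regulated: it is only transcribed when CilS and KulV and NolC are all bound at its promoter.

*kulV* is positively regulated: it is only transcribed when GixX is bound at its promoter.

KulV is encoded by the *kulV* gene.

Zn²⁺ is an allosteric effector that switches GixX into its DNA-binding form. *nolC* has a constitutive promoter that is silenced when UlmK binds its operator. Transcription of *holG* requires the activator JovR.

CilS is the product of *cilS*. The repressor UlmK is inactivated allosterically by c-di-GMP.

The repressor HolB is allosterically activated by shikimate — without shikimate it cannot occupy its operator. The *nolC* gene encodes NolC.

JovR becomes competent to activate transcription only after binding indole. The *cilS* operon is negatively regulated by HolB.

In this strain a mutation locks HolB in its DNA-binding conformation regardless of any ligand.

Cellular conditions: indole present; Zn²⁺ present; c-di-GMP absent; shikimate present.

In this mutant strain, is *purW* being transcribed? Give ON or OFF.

HolB is constitutively active in this strain.
With repressor HolB bound, *cilS* is not transcribed.
So CilS is not produced.
Zn²⁺ is present, so GixX is active.
No repressor is bound and GixX is active, so *kulV* is transcribed.
So KulV is produced and active.
c-di-GMP is absent, so UlmK is active.
With repressor UlmK bound, *nolC* is not transcribed.
So NolC is not produced.
Required activator CilS is absent, so *purW* is not transcribed.

OFF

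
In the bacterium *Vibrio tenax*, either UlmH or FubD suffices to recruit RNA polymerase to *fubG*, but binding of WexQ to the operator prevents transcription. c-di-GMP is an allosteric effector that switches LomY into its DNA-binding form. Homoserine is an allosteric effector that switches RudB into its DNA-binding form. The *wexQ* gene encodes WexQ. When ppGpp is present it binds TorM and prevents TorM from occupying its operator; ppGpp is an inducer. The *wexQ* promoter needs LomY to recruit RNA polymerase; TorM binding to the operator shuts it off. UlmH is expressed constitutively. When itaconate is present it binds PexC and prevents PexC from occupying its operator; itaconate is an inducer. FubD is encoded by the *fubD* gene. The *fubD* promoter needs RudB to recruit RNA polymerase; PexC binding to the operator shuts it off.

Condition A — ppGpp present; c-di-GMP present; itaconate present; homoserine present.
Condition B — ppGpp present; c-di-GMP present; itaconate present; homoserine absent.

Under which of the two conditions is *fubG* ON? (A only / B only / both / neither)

neither

Condition A:
ppGpp is present, so TorM is inactive.
c-di-GMP is present, so LomY is active.
No repressor is bound and LomY is active, so *wexQ* is transcribed.
So WexQ is produced and active.
UlmH is produced constitutively and is active.
Itaconate is present, so PexC is inactive.
Homoserine is present, so RudB is active.
No repressor is bound and RudB is active, so *fubD* is transcribed.
So FubD is produced and active.
With repressor WexQ bound, *fubG* is not transcribed.
→ *fubG* is OFF in A.
Condition B:
ppGpp is present, so TorM is inactive.
c-di-GMP is present, so LomY is active.
No repressor is bound and LomY is active, so *wexQ* is transcribed.
So WexQ is produced and active.
UlmH is produced constitutively and is active.
Itaconate is present, so PexC is inactive.
Homoserine is absent, so RudB is inactive.
Required activator RudB is absent, so *fubD* is not transcribed.
So FubD is not produced.
With repressor WexQ bound, *fubG* is not transcribed.
→ *fubG* is OFF in B.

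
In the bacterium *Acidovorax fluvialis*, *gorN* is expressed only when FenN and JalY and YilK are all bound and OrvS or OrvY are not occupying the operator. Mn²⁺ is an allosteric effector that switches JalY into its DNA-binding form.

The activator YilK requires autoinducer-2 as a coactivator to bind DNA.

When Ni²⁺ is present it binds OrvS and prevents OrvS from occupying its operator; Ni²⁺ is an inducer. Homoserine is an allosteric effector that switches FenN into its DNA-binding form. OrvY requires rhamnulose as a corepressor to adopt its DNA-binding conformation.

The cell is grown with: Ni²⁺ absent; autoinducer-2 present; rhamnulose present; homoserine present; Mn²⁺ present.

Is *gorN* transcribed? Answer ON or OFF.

OFF

Ni²⁺ is absent, so OrvS is active.
Homoserine is present, so FenN is active.
Rhamnulose is present, so OrvY is active.
Mn²⁺ is present, so JalY is active.
Autoinducer-2 is present, so YilK is active.
With repressor OrvS bound, *gorN* is not transcribed.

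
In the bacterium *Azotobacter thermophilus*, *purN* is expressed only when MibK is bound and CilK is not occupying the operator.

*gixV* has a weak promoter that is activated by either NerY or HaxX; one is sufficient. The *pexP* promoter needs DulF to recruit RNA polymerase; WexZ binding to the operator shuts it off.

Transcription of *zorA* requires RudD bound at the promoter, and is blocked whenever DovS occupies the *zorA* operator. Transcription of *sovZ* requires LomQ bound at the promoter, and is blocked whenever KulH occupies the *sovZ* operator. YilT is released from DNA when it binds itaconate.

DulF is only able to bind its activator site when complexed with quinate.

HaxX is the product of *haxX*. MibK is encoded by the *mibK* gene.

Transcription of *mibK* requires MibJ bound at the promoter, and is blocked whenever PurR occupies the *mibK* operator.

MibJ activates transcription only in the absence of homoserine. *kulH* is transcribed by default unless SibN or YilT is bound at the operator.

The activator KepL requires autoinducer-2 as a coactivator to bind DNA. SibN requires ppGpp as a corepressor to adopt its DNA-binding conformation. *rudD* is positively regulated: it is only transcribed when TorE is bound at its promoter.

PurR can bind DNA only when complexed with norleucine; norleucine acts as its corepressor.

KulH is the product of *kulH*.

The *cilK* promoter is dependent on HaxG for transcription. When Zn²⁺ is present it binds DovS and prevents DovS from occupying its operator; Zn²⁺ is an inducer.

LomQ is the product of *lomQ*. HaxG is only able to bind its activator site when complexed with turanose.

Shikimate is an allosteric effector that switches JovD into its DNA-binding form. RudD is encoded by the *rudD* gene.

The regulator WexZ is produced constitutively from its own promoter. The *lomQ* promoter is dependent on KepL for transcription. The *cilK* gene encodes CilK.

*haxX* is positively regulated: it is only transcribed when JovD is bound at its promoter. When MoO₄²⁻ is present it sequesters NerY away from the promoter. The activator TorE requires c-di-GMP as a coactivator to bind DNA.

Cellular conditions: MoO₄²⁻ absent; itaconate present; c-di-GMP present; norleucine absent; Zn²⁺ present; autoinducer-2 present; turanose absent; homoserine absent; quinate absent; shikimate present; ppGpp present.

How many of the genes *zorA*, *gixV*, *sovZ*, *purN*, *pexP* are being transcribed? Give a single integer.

4

Zn²⁺ is present, so DovS is inactive.
c-di-GMP is present, so TorE is active.
No repressor is bound and TorE is active, so *rudD* is transcribed.
So RudD is produced and active.
No repressor is bound and RudD is active, so *zorA* is transcribed.
→ *zorA* is ON.
MoO₄²⁻ is absent, so NerY is active.
Shikimate is present, so JovD is active.
No repressor is bound and JovD is active, so *haxX* is transcribed.
So HaxX is produced and active.
Activator NerY is present, so *gixV* is transcribed.
→ *gixV* is ON.
Autoinducer-2 is present, so KepL is active.
No repressor is bound and KepL is active, so *lomQ* is transcribed.
So LomQ is produced and active.
ppGpp is present, so SibN is active.
Itaconate is present, so YilT is inactive.
With repressor SibN bound, *kulH* is not transcribed.
So KulH is not produced.
No repressor is bound and LomQ is active, so *sovZ* is transcribed.
→ *sovZ* is ON.
Turanose is absent, so HaxG is inactive.
Required activator HaxG is absent, so *cilK* is not transcribed.
So CilK is not produced.
Homoserine is absent, so MibJ is active.
Norleucine is absent, so PurR is inactive.
No repressor is bound and MibJ is active, so *mibK* is transcribed.
So MibK is produced and active.
No repressor is bound and MibK is active, so *purN* is transcribed.
→ *purN* is ON.
Quinate is absent, so DulF is inactive.
WexZ is produced constitutively and is active.
With repressor WexZ bound, *pexP* is not transcribed.
→ *pexP* is OFF.
4 of the 5 genes are transcribed.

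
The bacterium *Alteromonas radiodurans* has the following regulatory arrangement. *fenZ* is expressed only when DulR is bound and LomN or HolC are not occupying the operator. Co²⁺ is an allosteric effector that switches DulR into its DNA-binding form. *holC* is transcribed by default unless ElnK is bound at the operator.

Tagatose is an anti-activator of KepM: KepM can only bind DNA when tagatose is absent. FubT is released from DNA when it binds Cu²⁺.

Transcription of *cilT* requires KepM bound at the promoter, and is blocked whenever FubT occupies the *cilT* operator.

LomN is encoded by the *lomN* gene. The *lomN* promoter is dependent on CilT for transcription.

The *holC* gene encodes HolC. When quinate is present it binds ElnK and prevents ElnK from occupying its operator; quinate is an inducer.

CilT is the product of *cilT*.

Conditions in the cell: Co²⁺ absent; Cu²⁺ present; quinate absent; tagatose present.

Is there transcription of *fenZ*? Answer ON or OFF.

Co²⁺ is absent, so DulR is inactive.
Tagatose is present, so KepM is inactive.
Cu²⁺ is present, so FubT is inactive.
Required activator KepM is absent, so *cilT* is not transcribed.
So CilT is not produced.
Required activator CilT is absent, so *lomN* is not transcribed.
So LomN is not produced.
Quinate is absent, so ElnK is active.
With repressor ElnK bound, *holC* is not transcribed.
So HolC is not produced.
Required activator DulR is absent, so *fenZ* is not transcribed.

OFF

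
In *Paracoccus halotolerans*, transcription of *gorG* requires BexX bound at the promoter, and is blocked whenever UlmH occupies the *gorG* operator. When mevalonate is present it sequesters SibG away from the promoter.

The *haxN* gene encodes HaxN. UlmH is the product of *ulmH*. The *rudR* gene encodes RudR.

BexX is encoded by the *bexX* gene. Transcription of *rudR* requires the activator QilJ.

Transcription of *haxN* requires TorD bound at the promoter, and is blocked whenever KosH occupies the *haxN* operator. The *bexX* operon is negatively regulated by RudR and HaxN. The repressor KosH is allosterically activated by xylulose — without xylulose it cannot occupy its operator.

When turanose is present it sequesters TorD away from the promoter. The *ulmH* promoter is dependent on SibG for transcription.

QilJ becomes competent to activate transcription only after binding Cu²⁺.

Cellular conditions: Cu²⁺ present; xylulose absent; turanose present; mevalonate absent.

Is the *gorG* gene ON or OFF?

Cu²⁺ is present, so QilJ is active.
No repressor is bound and QilJ is active, so *rudR* is transcribed.
So RudR is produced and active.
Turanose is present, so TorD is inactive.
Xylulose is absent, so KosH is inactive.
Required activator TorD is absent, so *haxN* is not transcribed.
So HaxN is not produced.
With repressor RudR bound, *bexX* is not transcribed.
So BexX is not produced.
Mevalonate is absent, so SibG is active.
No repressor is bound and SibG is active, so *ulmH* is transcribed.
So UlmH is produced and active.
With repressor UlmH bound, *gorG* is not transcribed.

OFF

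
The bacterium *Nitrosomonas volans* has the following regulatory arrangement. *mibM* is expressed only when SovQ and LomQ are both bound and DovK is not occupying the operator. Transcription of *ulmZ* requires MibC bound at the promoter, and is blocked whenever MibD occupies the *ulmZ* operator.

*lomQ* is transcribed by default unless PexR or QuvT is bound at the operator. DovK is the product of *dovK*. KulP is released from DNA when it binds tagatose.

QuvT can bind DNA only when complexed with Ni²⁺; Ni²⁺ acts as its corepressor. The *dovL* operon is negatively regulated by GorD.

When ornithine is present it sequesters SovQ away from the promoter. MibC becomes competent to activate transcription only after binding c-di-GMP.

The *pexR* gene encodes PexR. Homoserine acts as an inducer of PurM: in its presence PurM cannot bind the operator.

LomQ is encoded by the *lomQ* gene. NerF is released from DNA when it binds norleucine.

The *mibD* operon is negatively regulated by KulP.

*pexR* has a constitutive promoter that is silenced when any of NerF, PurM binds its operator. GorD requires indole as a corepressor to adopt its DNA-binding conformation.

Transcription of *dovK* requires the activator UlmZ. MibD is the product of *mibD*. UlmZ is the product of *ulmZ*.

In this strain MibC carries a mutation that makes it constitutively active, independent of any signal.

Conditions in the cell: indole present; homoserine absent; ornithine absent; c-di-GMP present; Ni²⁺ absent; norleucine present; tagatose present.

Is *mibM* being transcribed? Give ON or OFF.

ON

Ornithine is absent, so SovQ is active.
Norleucine is present, so NerF is inactive.
Homoserine is absent, so PurM is active.
With repressor PurM bound, *pexR* is not transcribed.
So PexR is not produced.
Ni²⁺ is absent, so QuvT is inactive.
With no repressor bound, *lomQ* is transcribed.
So LomQ is produced and active.
Tagatose is present, so KulP is inactive.
With no repressor bound, *mibD* is transcribed.
So MibD is produced and active.
MibC is constitutively active in this strain.
With repressor MibD bound, *ulmZ* is not transcribed.
So UlmZ is not produced.
Required activator UlmZ is absent, so *dovK* is not transcribed.
So DovK is not produced.
No repressor is bound and SovQ and LomQ are active, so *mibM* is transcribed.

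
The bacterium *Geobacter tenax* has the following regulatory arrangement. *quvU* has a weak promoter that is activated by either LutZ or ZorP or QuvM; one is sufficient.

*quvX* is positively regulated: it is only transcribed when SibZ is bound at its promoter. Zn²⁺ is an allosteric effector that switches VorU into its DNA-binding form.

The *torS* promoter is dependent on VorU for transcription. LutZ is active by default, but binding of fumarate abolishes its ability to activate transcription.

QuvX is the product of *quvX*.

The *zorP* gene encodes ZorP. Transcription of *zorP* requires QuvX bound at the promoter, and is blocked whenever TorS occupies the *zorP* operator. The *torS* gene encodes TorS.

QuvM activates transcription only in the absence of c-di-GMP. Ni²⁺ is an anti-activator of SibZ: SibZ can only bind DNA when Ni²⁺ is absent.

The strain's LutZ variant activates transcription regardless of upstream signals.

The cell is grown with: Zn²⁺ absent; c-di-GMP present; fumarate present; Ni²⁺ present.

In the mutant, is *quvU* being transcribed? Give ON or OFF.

LutZ is constitutively active in this strain.
Ni²⁺ is present, so SibZ is inactive.
Required activator SibZ is absent, so *quvX* is not transcribed.
So QuvX is not produced.
Zn²⁺ is absent, so VorU is inactive.
Required activator VorU is absent, so *torS* is not transcribed.
So TorS is not produced.
Required activator QuvX is absent, so *zorP* is not transcribed.
So ZorP is not produced.
c-di-GMP is present, so QuvM is inactive.
Activator LutZ is present, so *quvU* is transcribed.

ON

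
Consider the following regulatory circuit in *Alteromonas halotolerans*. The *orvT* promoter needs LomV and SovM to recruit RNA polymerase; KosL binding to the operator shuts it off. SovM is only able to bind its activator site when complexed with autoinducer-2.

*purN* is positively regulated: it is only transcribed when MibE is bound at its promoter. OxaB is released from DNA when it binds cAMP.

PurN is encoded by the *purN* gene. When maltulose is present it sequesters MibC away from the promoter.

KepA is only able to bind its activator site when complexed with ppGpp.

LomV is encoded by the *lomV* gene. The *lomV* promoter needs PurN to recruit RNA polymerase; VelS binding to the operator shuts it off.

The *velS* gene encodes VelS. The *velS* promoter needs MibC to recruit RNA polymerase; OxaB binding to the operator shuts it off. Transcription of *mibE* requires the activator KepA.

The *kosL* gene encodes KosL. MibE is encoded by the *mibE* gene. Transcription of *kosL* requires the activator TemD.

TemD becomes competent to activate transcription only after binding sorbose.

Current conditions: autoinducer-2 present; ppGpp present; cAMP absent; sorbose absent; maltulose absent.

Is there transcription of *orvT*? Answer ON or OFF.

ppGpp is present, so KepA is active.
No repressor is bound and KepA is active, so *mibE* is transcribed.
So MibE is produced and active.
No repressor is bound and MibE is active, so *purN* is transcribed.
So PurN is produced and active.
cAMP is absent, so OxaB is active.
Maltulose is absent, so MibC is active.
With repressor OxaB bound, *velS* is not transcribed.
So VelS is not produced.
No repressor is bound and PurN is active, so *lomV* is transcribed.
So LomV is produced and active.
Autoinducer-2 is present, so SovM is active.
Sorbose is absent, so TemD is inactive.
Required activator TemD is absent, so *kosL* is not transcribed.
So KosL is not produced.
No repressor is bound and LomV and SovM are active, so *orvT* is transcribed.

ON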